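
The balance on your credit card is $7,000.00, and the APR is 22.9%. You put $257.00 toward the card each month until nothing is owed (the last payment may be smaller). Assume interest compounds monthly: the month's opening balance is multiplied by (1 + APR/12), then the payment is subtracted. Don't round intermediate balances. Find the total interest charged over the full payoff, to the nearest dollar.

$2,973

Monthly rate r = 22.9%/12 = 1.90833% = 0.0190833.
Payoff takes n = ⌈−ln(1 − rB₀/P)/ln(1+r)⌉ = ⌈38.803⌉ = 39 payments; the last is $206.70.
Total paid = 38·$257.00 + $206.70 = $9,972.70.
Total interest = total paid − principal = $9,972.70 − $7,000.00 = $2,972.70.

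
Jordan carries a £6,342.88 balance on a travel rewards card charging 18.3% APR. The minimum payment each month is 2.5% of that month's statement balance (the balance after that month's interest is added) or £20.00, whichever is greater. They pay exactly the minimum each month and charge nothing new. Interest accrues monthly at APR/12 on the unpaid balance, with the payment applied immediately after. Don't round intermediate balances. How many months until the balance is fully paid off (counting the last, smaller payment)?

266 months

Monthly rate r = 18.3%/12 = 1.525% = 0.01525.
While 2.5% of the post-interest balance exceeds £20.00, each month B ← (B·(1+r))·(1 − 0.025), i.e. B shrinks by the factor (1+r)·0.975 = 0.98987.
This holds for months 1–205. Entering month 206 the balance is £786.50; 2.5% of the post-interest balance is now below £20.00, so the flat £20.00 minimum applies from here.
From month 206 a fixed £20.00 at rate r clears £786.50 in 61 more payments. Total: 205 + 61 = 266 months.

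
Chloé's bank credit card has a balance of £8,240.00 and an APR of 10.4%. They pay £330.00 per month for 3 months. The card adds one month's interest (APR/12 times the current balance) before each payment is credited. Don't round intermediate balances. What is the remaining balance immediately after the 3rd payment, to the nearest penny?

Monthly rate r = 10.4%/12 = 0.866667% = 0.00866667.
Each month: B ← B·(1+r) − £330.00.
Month 1: interest £71.41; balance after payment £7,981.41.
Month 2: interest £69.17; balance after payment £7,720.59.
Month 3: interest £66.91; balance after payment £7,457.50.

£7,457.50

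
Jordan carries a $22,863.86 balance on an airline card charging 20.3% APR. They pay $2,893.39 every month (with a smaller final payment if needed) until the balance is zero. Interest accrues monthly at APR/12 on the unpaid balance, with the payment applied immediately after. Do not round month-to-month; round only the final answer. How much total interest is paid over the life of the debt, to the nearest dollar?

Monthly rate r = 20.3%/12 = 1.69167% = 0.0169167.
Payoff takes n = ⌈−ln(1 − rB₀/P)/ln(1+r)⌉ = ⌈8.554⌉ = 9 payments; the last is $1,609.43.
Total paid = 8·$2,893.39 + $1,609.43 = $24,756.55.
Total interest = total paid − principal = $24,756.55 − $22,863.86 = $1,892.69.

$1,893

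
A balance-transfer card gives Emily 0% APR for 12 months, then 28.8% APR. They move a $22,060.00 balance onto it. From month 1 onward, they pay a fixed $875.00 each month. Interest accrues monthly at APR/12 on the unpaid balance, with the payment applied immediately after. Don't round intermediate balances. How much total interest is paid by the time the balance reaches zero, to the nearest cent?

Promo months 1–12 at r₀ = 0%/12 = 0; months 13+ at r₁ = 28.8%/12 = 0.024.
After month 12 (no interest yet): B = $22,060.00 − 12·$875.00 = $11,560.00.
Then at r₁ with $875.00/mo: n₂ = −ln(1 − r₁·B/P)/ln(1+r₁) ≈ 16.08 → 17 more payments.
Total paid = 28·$875.00 + $71.04 = $24,571.04; interest = $24,571.04 − $22,060.00 = $2,511.04.

$2,511.04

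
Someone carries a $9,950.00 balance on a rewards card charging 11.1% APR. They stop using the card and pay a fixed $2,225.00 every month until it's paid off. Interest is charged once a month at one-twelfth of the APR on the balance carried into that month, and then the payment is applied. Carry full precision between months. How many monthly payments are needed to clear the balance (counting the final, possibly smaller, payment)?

Monthly rate r = 11.1%/12 = 0.925% = 0.00925.
Recurrence: B ← B·(1+r) − $2,225.00.
Month 1: interest $92.04; balance after payment $7,817.04.
Month 2: interest $72.31; balance after payment $5,664.35.
Month 3: interest $52.40; balance after payment $3,491.74.
Month 4: interest $32.30; balance after payment $1,299.04.
Month 5: interest $12.02; balance after payment $0.00.

5 months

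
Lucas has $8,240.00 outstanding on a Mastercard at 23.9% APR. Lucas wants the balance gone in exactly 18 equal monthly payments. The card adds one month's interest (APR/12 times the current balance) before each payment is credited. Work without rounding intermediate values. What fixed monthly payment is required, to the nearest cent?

$549.22

Monthly rate r = 23.9%/12 = 1.99167% = 0.0199167.
Level-payment amortization: P = B₀·r / (1 − (1+r)^(−n)) = 8240.00·0.0199167 / (1 − 1.01992^(−18)).
Denominator 1 − (1+r)^(−18) = 0.298810179.
P = 164.113 / 0.298810179 ≈ 549.22.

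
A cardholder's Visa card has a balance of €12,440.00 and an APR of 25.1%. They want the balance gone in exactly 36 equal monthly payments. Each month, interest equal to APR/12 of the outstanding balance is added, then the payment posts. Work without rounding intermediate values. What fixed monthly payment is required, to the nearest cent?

€495.27

Monthly rate r = 25.1%/12 = 2.09167% = 0.0209167.
Level-payment amortization: P = B₀·r / (1 − (1+r)^(−n)) = 12440.00·0.0209167 / (1 − 1.02092^(−36)).
Denominator 1 − (1+r)^(−36) = 0.525376298.
P = 260.203 / 0.525376298 ≈ 495.27.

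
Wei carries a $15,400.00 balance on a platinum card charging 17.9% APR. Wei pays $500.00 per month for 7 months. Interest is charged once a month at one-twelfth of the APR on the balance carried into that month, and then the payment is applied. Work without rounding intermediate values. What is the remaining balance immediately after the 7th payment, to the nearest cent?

$13,421.21

Monthly rate r = 17.9%/12 = 1.49167% = 0.0149167.
Each month: B ← B·(1+r) − $500.00.
Month 1: interest $229.72; balance after payment $15,129.72.
Month 2: interest $225.68; balance after payment $14,855.40.
Month 3: interest $221.59; balance after payment $14,576.99.
Month 4: interest $217.44; balance after payment $14,294.43.
Month 5: interest $213.23; balance after payment $14,007.66.
Month 6: interest $208.95; balance after payment $13,716.61.
Month 7: interest $204.61; balance after payment $13,421.21.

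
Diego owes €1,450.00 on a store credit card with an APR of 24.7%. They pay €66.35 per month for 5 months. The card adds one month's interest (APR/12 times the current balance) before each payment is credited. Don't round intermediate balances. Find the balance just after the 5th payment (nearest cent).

€1,259.81

Monthly rate r = 24.7%/12 = 2.05833% = 0.0205833.
Each month: B ← B·(1+r) − €66.35.
Month 1: interest €29.85; balance after payment €1,413.50.
Month 2: interest €29.09; balance after payment €1,376.24.
Month 3: interest €28.33; balance after payment €1,338.22.
Month 4: interest €27.54; balance after payment €1,299.41.
Month 5: interest €26.75; balance after payment €1,259.81.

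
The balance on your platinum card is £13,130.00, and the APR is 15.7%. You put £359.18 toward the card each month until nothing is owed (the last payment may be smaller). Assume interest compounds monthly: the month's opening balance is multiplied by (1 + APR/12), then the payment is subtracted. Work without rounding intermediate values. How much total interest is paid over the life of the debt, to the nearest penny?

£4,847.80

Monthly rate r = 15.7%/12 = 1.30833% = 0.0130833.
Payoff takes n = ⌈−ln(1 − rB₀/P)/ln(1+r)⌉ = ⌈50.052⌉ = 51 payments; the last is £18.80.
Total paid = 50·£359.18 + £18.80 = £17,977.80.
Total interest = total paid − principal = £17,977.80 − £13,130.00 = £4,847.80.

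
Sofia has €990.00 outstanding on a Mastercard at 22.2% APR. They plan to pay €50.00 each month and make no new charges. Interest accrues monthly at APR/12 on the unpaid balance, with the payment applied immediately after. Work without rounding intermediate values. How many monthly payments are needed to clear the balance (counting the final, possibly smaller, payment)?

Monthly rate r = 22.2%/12 = 1.85% = 0.0185.
Recurrence: B ← B·(1+r) − €50.00.
Month 1: interest €18.31; balance after payment €958.32.
Month 2: interest €17.73; balance after payment €926.04.
Closed form: n = −ln(1 − rB₀/P)/ln(1+r) = −ln(0.6337)/ln(1.0185) ≈ 24.886, so the balance reaches zero during payment 25.

25 months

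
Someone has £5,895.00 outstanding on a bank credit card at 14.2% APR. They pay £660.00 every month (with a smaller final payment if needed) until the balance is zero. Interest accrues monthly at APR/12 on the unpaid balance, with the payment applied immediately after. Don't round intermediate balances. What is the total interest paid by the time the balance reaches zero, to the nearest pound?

£373

Monthly rate r = 14.2%/12 = 1.18333% = 0.0118333.
Payoff takes n = ⌈−ln(1 − rB₀/P)/ln(1+r)⌉ = ⌈9.496⌉ = 10 payments; the last is £328.14.
Total paid = 9·£660.00 + £328.14 = £6,268.14.
Total interest = total paid − principal = £6,268.14 − £5,895.00 = £373.14.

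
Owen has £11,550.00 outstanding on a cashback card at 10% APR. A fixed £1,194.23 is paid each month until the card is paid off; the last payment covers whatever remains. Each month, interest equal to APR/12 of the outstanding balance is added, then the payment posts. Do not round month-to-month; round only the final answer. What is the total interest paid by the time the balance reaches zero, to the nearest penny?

£542.72

Monthly rate r = 10%/12 = 0.833333% = 0.00833333.
Payoff takes n = ⌈−ln(1 − rB₀/P)/ln(1+r)⌉ = ⌈10.125⌉ = 11 payments; the last is £150.42.
Total paid = 10·£1,194.23 + £150.42 = £12,092.72.
Total interest = total paid − principal = £12,092.72 − £11,550.00 = £542.72.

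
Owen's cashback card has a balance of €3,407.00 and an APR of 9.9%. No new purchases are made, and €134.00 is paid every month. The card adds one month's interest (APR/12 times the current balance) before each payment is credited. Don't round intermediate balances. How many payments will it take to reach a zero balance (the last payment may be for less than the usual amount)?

Monthly rate r = 9.9%/12 = 0.825% = 0.00825.
Recurrence: B ← B·(1+r) − €134.00.
Month 1: interest €28.11; balance after payment €3,301.11.
Month 2: interest €27.23; balance after payment €3,194.34.
Closed form: n = −ln(1 − rB₀/P)/ln(1+r) = −ln(0.79024)/ln(1.00825) ≈ 28.653, so the balance reaches zero during payment 29.

29 months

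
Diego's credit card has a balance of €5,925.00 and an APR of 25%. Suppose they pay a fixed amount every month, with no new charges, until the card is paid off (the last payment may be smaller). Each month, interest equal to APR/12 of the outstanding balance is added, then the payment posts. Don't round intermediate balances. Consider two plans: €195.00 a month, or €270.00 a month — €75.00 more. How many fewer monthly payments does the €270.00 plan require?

19 fewer payments

Monthly rate r = 25%/12 = 2.08333% = 0.0208333.
At €195.00/mo: n = ⌈−ln(1 − rB₀/P)/ln(1+r)⌉ = 49 payments (last €120.61); total interest = total paid − €5,925.00 = €3,555.61.
At €270.00/mo: 30 payments (last €171.02); total interest €2,076.02.
Payments saved = 49 − 30 = 19.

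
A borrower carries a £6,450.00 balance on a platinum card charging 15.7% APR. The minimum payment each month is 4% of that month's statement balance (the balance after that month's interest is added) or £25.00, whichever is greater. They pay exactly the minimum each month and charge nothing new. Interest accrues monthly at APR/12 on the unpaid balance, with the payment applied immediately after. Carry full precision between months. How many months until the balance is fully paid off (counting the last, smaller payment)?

Monthly rate r = 15.7%/12 = 1.30833% = 0.0130833.
While 4% of the post-interest balance exceeds £25.00, each month B ← (B·(1+r))·(1 − 0.04), i.e. B shrinks by the factor (1+r)·0.96 = 0.97256.
This holds for months 1–85. Entering month 86 the balance is £605.97; 4% of the post-interest balance is now below £25.00, so the flat £25.00 minimum applies from here.
From month 86 a fixed £25.00 at rate r clears £605.97 in 30 more payments. Total: 85 + 30 = 115 months.

115 months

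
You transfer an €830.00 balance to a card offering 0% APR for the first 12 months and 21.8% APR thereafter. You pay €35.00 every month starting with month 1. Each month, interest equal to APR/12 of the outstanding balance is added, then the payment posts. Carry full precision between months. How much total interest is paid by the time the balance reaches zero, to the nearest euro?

€55

Promo months 1–12 at r₀ = 0%/12 = 0; months 13+ at r₁ = 21.8%/12 = 0.0181667.
After month 12 (no interest yet): B = €830.00 − 12·€35.00 = €410.00.
Then at r₁ with €35.00/mo: n₂ = −ln(1 − r₁·B/P)/ln(1+r₁) ≈ 13.29 → 14 more payments.
Total paid = 25·€35.00 + €10.25 = €885.25; interest = €885.25 − €830.00 = €55.25.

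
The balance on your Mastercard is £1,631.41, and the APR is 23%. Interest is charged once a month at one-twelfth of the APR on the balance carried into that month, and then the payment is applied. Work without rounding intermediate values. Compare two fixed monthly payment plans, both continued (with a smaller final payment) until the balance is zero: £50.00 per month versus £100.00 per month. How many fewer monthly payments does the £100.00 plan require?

32 fewer payments

Monthly rate r = 23%/12 = 1.91667% = 0.0191667.
At £50.00/mo: n = ⌈−ln(1 − rB₀/P)/ln(1+r)⌉ = 52 payments (last £35.85); total interest = total paid − £1,631.41 = £954.44.
At £100.00/mo: 20 payments (last £75.21); total interest £343.80.
Payments saved = 52 − 20 = 32.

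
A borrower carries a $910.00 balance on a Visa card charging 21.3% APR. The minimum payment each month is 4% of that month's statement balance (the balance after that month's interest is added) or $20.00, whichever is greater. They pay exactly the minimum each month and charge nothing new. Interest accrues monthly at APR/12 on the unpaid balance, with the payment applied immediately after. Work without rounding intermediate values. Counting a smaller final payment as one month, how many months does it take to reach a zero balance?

60 months

Monthly rate r = 21.3%/12 = 1.775% = 0.01775.
While 4% of the post-interest balance exceeds $20.00, each month B ← (B·(1+r))·(1 − 0.04), i.e. B shrinks by the factor (1+r)·0.96 = 0.97704.
This holds for months 1–27. Entering month 28 the balance is $486.04; 4% of the post-interest balance is now below $20.00, so the flat $20.00 minimum applies from here.
From month 28 a fixed $20.00 at rate r clears $486.04 in 33 more payments. Total: 27 + 33 = 60 months.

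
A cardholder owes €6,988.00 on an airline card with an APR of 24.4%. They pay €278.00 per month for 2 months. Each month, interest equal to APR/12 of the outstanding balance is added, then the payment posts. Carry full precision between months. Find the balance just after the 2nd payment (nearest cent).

€6,713.42

Monthly rate r = 24.4%/12 = 2.03333% = 0.0203333.
Each month: B ← B·(1+r) − €278.00.
Month 1: interest €142.09; balance after payment €6,852.09.
Month 2: interest €139.33; balance after payment €6,713.42.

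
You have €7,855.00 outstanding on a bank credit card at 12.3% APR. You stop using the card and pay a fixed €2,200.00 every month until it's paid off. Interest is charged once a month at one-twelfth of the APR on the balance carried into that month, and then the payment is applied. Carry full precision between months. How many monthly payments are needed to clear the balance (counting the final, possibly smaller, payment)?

4 months

Monthly rate r = 12.3%/12 = 1.025% = 0.01025.
Recurrence: B ← B·(1+r) − €2,200.00.
Month 1: interest €80.51; balance after payment €5,735.51.
Month 2: interest €58.79; balance after payment €3,594.30.
Month 3: interest €36.84; balance after payment €1,431.14.
Month 4: interest €14.67; balance after payment €0.00.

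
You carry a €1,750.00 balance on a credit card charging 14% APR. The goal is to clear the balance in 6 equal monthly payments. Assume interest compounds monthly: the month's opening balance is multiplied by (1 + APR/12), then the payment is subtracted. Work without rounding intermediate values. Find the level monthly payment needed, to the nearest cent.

Monthly rate r = 14%/12 = 1.16667% = 0.0116667.
Level-payment amortization: P = B₀·r / (1 − (1+r)^(−n)) = 1750.00·0.0116667 / (1 − 1.01167^(−6)).
Denominator 1 − (1+r)^(−6) = 0.0672283116.
P = 20.4167 / 0.0672283116 ≈ 303.69.

€303.69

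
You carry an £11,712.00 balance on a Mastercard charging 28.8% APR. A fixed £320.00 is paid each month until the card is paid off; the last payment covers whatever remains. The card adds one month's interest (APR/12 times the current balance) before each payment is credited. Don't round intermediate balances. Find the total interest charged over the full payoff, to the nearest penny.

£16,717.87

Monthly rate r = 28.8%/12 = 2.4% = 0.024.
Payoff takes n = ⌈−ln(1 − rB₀/P)/ln(1+r)⌉ = ⌈88.842⌉ = 89 payments; the last is £269.87.
Total paid = 88·£320.00 + £269.87 = £28,429.87.
Total interest = total paid − principal = £28,429.87 − £11,712.00 = £16,717.87.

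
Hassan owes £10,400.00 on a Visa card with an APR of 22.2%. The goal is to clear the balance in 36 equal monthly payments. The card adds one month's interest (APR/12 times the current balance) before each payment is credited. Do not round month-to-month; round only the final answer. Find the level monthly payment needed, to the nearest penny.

£398.26

Monthly rate r = 22.2%/12 = 1.85% = 0.0185.
Level-payment amortization: P = B₀·r / (1 − (1+r)^(−n)) = 10400.00·0.0185 / (1 − 1.0185^(−36)).
Denominator 1 − (1+r)^(−36) = 0.483104442.
P = 192.4 / 0.483104442 ≈ 398.26.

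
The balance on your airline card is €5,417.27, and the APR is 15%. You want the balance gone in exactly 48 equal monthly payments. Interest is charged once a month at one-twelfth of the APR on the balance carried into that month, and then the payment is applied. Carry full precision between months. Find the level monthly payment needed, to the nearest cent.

€150.77

Monthly rate r = 15%/12 = 1.25% = 0.0125.
Level-payment amortization: P = B₀·r / (1 − (1+r)^(−n)) = 5417.27·0.0125 / (1 − 1.0125^(−48)).
Denominator 1 − (1+r)^(−48) = 0.449143511.
P = 67.7159 / 0.449143511 ≈ 150.77.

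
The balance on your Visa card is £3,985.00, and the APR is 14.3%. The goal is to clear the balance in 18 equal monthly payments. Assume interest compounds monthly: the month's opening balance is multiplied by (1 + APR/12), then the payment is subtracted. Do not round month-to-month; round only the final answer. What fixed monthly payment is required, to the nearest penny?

Monthly rate r = 14.3%/12 = 1.19167% = 0.0119167.
Level-payment amortization: P = B₀·r / (1 − (1+r)^(−n)) = 3985.00·0.0119167 / (1 − 1.01192^(−18)).
Denominator 1 − (1+r)^(−18) = 0.192031334.
P = 47.4879 / 0.192031334 ≈ 247.29.

£247.29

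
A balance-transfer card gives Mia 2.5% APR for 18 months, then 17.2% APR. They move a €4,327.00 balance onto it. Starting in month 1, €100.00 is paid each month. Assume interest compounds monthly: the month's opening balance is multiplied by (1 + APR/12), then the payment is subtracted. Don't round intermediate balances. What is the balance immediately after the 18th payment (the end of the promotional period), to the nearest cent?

€2,659.94

Promo months 1–18 at r₀ = 2.5%/12 = 0.00208333; months 19+ at r₁ = 17.2%/12 = 0.0143333.
After month 18: iterate B ← B·(1+r₀) − €100.00 for 18 months → €2,659.94.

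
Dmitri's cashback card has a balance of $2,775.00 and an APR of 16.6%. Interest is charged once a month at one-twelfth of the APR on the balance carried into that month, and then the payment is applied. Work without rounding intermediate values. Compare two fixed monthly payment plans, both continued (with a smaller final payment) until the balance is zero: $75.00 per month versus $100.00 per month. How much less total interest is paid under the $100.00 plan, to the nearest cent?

Monthly rate r = 16.6%/12 = 1.38333% = 0.0138333.
At $75.00/mo: n = ⌈−ln(1 − rB₀/P)/ln(1+r)⌉ = 53 payments (last $14.79); total interest = total paid − $2,775.00 = $1,139.79.
At $100.00/mo: 36 payments (last $25.29); total interest $750.29.
Interest saved = $1,139.79 − $750.29 = $389.50.

$389.50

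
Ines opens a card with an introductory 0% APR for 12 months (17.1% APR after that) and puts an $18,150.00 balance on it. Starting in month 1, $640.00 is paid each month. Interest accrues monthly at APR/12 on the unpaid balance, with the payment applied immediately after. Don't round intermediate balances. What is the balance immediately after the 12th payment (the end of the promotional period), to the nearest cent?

Promo months 1–12 at r₀ = 0%/12 = 0; months 13+ at r₁ = 17.1%/12 = 0.01425.
After month 12 (no interest yet): B = $18,150.00 − 12·$640.00 = $10,470.00.

$10,470.00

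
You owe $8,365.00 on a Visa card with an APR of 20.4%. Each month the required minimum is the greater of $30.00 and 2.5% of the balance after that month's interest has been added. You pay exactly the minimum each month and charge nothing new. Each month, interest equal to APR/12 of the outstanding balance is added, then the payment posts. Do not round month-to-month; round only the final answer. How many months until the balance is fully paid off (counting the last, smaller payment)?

Monthly rate r = 20.4%/12 = 1.7% = 0.017.
While 2.5% of the post-interest balance exceeds $30.00, each month B ← (B·(1+r))·(1 − 0.025), i.e. B shrinks by the factor (1+r)·0.975 = 0.99157.
This holds for months 1–232. Entering month 233 the balance is $1,174.89; 2.5% of the post-interest balance is now below $30.00, so the flat $30.00 minimum applies from here.
From month 233 a fixed $30.00 at rate r clears $1,174.89 in 66 more payments. Total: 232 + 66 = 298 months.

298 months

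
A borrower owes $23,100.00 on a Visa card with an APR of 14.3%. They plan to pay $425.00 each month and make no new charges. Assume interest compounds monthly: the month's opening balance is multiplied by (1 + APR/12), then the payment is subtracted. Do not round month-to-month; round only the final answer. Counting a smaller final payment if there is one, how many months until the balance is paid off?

Monthly rate r = 14.3%/12 = 1.19167% = 0.0119167.
Recurrence: B ← B·(1+r) − $425.00.
Month 1: interest $275.28; balance after payment $22,950.28.
Month 2: interest $273.49; balance after payment $22,798.77.
Closed form: n = −ln(1 − rB₀/P)/ln(1+r) = −ln(0.35229)/ln(1.01192) ≈ 88.069, so the balance reaches zero during payment 89.

89 months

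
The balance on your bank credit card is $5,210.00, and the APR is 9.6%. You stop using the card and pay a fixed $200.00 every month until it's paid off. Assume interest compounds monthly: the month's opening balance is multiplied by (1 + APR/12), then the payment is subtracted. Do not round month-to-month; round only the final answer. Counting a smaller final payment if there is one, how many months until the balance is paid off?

Monthly rate r = 9.6%/12 = 0.8% = 0.008.
Recurrence: B ← B·(1+r) − $200.00.
Month 1: interest $41.68; balance after payment $5,051.68.
Month 2: interest $40.41; balance after payment $4,892.09.
Closed form: n = −ln(1 − rB₀/P)/ln(1+r) = −ln(0.7916)/ln(1.008) ≈ 29.329, so the balance reaches zero during payment 30.

30 payments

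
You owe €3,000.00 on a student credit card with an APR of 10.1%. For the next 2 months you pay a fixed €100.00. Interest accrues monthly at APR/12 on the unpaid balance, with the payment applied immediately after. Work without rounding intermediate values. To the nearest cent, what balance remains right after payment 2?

Monthly rate r = 10.1%/12 = 0.841667% = 0.00841667.
Each month: B ← B·(1+r) − €100.00.
Month 1: interest €25.25; balance after payment €2,925.25.
Month 2: interest €24.62; balance after payment €2,849.87.

€2,849.87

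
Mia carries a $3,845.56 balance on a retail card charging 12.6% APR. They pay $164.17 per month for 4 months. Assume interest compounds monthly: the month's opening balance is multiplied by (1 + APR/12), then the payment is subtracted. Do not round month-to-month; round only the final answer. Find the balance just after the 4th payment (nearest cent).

$3,342.54

Monthly rate r = 12.6%/12 = 1.05% = 0.0105.
Each month: B ← B·(1+r) − $164.17.
Month 1: interest $40.38; balance after payment $3,721.77.
Month 2: interest $39.08; balance after payment $3,596.68.
Month 3: interest $37.77; balance after payment $3,470.27.
Month 4: interest $36.44; balance after payment $3,342.54.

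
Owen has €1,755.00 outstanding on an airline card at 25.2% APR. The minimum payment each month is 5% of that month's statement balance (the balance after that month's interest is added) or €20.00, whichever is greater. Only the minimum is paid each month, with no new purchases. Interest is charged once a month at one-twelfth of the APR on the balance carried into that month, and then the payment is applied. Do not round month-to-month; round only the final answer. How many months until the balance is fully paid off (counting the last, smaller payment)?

Monthly rate r = 25.2%/12 = 2.1% = 0.021.
While 5% of the post-interest balance exceeds €20.00, each month B ← (B·(1+r))·(1 − 0.05), i.e. B shrinks by the factor (1+r)·0.95 = 0.96995.
This holds for months 1–50. Entering month 51 the balance is €381.72; 5% of the post-interest balance is now below €20.00, so the flat €20.00 minimum applies from here.
From month 51 a fixed €20.00 at rate r clears €381.72 in 25 more payments. Total: 50 + 25 = 75 months.

75 months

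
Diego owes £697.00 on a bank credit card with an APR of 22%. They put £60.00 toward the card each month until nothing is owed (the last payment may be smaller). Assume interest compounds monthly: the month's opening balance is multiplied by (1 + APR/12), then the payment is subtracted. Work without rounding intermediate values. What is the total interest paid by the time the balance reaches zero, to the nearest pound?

Monthly rate r = 22%/12 = 1.83333% = 0.0183333.
Payoff takes n = ⌈−ln(1 − rB₀/P)/ln(1+r)⌉ = ⌈13.183⌉ = 14 payments; the last is £11.04.
Total paid = 13·£60.00 + £11.04 = £791.04.
Total interest = total paid − principal = £791.04 − £697.00 = £94.04.

£94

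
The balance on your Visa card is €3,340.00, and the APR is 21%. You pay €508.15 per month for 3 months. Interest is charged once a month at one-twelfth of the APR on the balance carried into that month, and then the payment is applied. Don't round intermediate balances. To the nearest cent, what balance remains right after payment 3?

Monthly rate r = 21%/12 = 1.75% = 0.0175.
Each month: B ← B·(1+r) − €508.15.
Month 1: interest €58.45; balance after payment €2,890.30.
Month 2: interest €50.58; balance after payment €2,432.73.
Month 3: interest €42.57; balance after payment €1,967.15.

€1,967.15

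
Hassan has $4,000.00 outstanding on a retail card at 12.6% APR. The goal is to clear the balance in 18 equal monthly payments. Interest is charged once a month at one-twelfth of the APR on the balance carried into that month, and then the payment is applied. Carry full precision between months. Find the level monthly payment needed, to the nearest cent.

$245.04

Monthly rate r = 12.6%/12 = 1.05% = 0.0105.
Level-payment amortization: P = B₀·r / (1 − (1+r)^(−n)) = 4000.00·0.0105 / (1 − 1.0105^(−18)).
Denominator 1 − (1+r)^(−18) = 0.171397425.
P = 42 / 0.171397425 ≈ 245.04.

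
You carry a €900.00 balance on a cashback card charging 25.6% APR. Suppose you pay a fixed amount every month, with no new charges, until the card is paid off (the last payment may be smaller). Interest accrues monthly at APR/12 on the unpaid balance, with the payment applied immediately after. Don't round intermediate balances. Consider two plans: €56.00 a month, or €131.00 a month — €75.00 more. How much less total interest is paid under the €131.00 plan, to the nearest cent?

€130.00

Monthly rate r = 25.6%/12 = 2.13333% = 0.0213333.
At €56.00/mo: n = ⌈−ln(1 − rB₀/P)/ln(1+r)⌉ = 20 payments (last €49.89); total interest = total paid − €900.00 = €213.89.
At €131.00/mo: 8 payments (last €66.89); total interest €83.89.
Interest saved = €213.89 − €83.89 = €130.00.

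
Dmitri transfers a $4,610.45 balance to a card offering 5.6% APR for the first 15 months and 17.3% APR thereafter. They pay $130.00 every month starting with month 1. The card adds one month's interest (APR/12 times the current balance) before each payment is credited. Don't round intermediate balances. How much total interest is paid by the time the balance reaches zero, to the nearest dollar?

Promo months 1–15 at r₀ = 5.6%/12 = 0.00466667; months 16+ at r₁ = 17.3%/12 = 0.0144167.
After month 15: iterate B ← B·(1+r₀) − $130.00 for 15 months → $2,928.93.
Then at r₁ with $130.00/mo: n₂ = −ln(1 − r₁·B/P)/ln(1+r₁) ≈ 27.44 → 28 more payments.
Total paid = 42·$130.00 + $57.38 = $5,517.38; interest = $5,517.38 − $4,610.45 = $906.93.

$907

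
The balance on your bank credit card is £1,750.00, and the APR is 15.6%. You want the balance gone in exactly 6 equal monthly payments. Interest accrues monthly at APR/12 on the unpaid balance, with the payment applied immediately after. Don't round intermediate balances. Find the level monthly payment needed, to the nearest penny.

£305.08

Monthly rate r = 15.6%/12 = 1.3% = 0.013.
Level-payment amortization: P = B₀·r / (1 − (1+r)^(−n)) = 1750.00·0.013 / (1 − 1.013^(−6)).
Denominator 1 − (1+r)^(−6) = 0.0745705247.
P = 22.75 / 0.0745705247 ≈ 305.08.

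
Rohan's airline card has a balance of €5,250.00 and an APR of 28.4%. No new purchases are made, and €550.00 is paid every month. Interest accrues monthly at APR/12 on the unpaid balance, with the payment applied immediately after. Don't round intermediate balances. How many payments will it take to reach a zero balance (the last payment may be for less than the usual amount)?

Monthly rate r = 28.4%/12 = 2.36667% = 0.0236667.
Recurrence: B ← B·(1+r) − €550.00.
Month 1: interest €124.25; balance after payment €4,824.25.
Month 2: interest €114.17; balance after payment €4,388.42.
Closed form: n = −ln(1 − rB₀/P)/ln(1+r) = −ln(0.77409)/ln(1.02367) ≈ 10.947, so the balance reaches zero during payment 11.

11 months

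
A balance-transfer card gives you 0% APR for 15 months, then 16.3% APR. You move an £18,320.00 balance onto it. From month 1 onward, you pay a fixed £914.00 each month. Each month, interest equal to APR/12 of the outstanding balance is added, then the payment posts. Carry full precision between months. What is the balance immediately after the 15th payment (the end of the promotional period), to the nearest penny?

£4,610.00

Promo months 1–15 at r₀ = 0%/12 = 0; months 16+ at r₁ = 16.3%/12 = 0.0135833.
After month 15 (no interest yet): B = £18,320.00 − 15·£914.00 = £4,610.00.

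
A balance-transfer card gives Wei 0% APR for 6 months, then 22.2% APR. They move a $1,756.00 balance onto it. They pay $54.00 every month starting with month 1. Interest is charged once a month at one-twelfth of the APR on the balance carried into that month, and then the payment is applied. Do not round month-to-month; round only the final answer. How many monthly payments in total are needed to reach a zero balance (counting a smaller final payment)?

43 months

Promo months 1–6 at r₀ = 0%/12 = 0; months 7+ at r₁ = 22.2%/12 = 0.0185.
After month 6 (no interest yet): B = $1,756.00 − 6·$54.00 = $1,432.00.
Then at r₁ with $54.00/mo: n₂ = −ln(1 − r₁·B/P)/ln(1+r₁) ≈ 36.80 → 37 more payments.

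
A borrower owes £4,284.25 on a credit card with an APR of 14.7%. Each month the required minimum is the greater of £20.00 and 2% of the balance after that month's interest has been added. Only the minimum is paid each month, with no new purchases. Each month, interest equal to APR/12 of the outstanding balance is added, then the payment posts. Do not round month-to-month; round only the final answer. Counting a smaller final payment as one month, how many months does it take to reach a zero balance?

Monthly rate r = 14.7%/12 = 1.225% = 0.01225.
While 2% of the post-interest balance exceeds £20.00, each month B ← (B·(1+r))·(1 − 0.02), i.e. B shrinks by the factor (1+r)·0.98 = 0.99201.
This holds for months 1–183. Entering month 184 the balance is £986.08; 2% of the post-interest balance is now below £20.00, so the flat £20.00 minimum applies from here.
From month 184 a fixed £20.00 at rate r clears £986.08 in 77 more payments. Total: 183 + 77 = 260 months.

260 months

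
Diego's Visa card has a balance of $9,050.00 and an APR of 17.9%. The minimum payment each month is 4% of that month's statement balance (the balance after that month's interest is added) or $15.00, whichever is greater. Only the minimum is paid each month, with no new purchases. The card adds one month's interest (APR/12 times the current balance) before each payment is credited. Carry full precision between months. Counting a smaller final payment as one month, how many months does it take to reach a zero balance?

Monthly rate r = 17.9%/12 = 1.49167% = 0.0149167.
While 4% of the post-interest balance exceeds $15.00, each month B ← (B·(1+r))·(1 − 0.04), i.e. B shrinks by the factor (1+r)·0.96 = 0.97432.
This holds for months 1–123. Entering month 124 the balance is $368.93; 4% of the post-interest balance is now below $15.00, so the flat $15.00 minimum applies from here.
From month 124 a fixed $15.00 at rate r clears $368.93 in 31 more payments. Total: 123 + 31 = 154 months.

154 months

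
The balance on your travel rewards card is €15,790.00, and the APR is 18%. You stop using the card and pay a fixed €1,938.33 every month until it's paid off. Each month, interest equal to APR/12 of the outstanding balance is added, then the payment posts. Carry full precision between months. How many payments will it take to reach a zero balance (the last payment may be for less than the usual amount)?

Monthly rate r = 18%/12 = 1.5% = 0.015.
Recurrence: B ← B·(1+r) − €1,938.33.
Month 1: interest €236.85; balance after payment €14,088.52.
Month 2: interest €211.33; balance after payment €12,361.52.
Closed form: n = −ln(1 − rB₀/P)/ln(1+r) = −ln(0.87781)/ln(1.015) ≈ 8.754, so the balance reaches zero during payment 9.

9 payments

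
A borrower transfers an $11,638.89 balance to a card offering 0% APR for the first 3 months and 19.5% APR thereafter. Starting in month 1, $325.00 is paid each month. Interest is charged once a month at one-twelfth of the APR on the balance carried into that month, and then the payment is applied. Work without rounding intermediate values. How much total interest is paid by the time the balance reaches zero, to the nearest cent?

$4,696.94

Promo months 1–3 at r₀ = 0%/12 = 0; months 4+ at r₁ = 19.5%/12 = 0.01625.
After month 3 (no interest yet): B = $11,638.89 − 3·$325.00 = $10,663.89.
Then at r₁ with $325.00/mo: n₂ = −ln(1 − r₁·B/P)/ln(1+r₁) ≈ 47.26 → 48 more payments.
Total paid = 50·$325.00 + $85.83 = $16,335.83; interest = $16,335.83 − $11,638.89 = $4,696.94.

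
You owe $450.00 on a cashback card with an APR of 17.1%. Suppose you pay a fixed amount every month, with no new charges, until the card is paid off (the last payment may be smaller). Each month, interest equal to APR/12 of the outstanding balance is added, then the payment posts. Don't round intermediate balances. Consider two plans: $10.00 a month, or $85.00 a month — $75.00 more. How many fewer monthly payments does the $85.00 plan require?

Monthly rate r = 17.1%/12 = 1.425% = 0.01425.
At $10.00/mo: n = ⌈−ln(1 − rB₀/P)/ln(1+r)⌉ = 73 payments (last $4.52); total interest = total paid − $450.00 = $274.52.
At $85.00/mo: 6 payments (last $46.35); total interest $21.35.
Payments saved = 73 − 6 = 67.

67 fewer payments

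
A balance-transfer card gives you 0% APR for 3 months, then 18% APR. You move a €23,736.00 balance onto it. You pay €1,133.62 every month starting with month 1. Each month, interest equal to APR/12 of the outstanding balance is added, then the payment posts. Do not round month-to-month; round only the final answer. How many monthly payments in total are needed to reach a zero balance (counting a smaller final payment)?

Promo months 1–3 at r₀ = 0%/12 = 0; months 4+ at r₁ = 18%/12 = 0.015.
After month 3 (no interest yet): B = €23,736.00 − 3·€1,133.62 = €20,335.14.
Then at r₁ with €1,133.62/mo: n₂ = −ln(1 − r₁·B/P)/ln(1+r₁) ≈ 21.05 → 22 more payments.

25 months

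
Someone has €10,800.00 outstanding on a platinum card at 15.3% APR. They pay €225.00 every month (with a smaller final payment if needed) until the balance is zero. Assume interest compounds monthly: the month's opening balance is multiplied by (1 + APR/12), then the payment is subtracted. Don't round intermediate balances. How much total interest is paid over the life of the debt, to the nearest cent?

€6,013.92

Monthly rate r = 15.3%/12 = 1.275% = 0.01275.
Payoff takes n = ⌈−ln(1 − rB₀/P)/ln(1+r)⌉ = ⌈74.727⌉ = 75 payments; the last is €163.92.
Total paid = 74·€225.00 + €163.92 = €16,813.92.
Total interest = total paid − principal = €16,813.92 − €10,800.00 = €6,013.92.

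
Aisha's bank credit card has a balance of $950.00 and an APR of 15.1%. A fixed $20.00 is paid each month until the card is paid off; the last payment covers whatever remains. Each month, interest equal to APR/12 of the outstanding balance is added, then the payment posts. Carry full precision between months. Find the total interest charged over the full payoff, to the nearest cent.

Monthly rate r = 15.1%/12 = 1.25833% = 0.0125833.
Payoff takes n = ⌈−ln(1 − rB₀/P)/ln(1+r)⌉ = ⌈72.818⌉ = 73 payments; the last is $16.38.
Total paid = 72·$20.00 + $16.38 = $1,456.38.
Total interest = total paid − principal = $1,456.38 − $950.00 = $506.38.

$506.38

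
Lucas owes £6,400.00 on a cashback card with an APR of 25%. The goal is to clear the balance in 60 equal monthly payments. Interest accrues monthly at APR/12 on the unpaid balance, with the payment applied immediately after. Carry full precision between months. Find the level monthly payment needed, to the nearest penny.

£187.85

Monthly rate r = 25%/12 = 2.08333% = 0.0208333.
Level-payment amortization: P = B₀·r / (1 − (1+r)^(−n)) = 6400.00·0.0208333 / (1 − 1.02083^(−60)).
Denominator 1 − (1+r)^(−60) = 0.70979196.
P = 133.333 / 0.70979196 ≈ 187.85.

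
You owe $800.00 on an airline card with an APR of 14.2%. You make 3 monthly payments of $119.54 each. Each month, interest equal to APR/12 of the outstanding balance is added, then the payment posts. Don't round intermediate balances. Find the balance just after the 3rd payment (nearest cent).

Monthly rate r = 14.2%/12 = 1.18333% = 0.0118333.
Each month: B ← B·(1+r) − $119.54.
Month 1: interest $9.47; balance after payment $689.93.
Month 2: interest $8.16; balance after payment $578.55.
Month 3: interest $6.85; balance after payment $465.86.

$465.86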